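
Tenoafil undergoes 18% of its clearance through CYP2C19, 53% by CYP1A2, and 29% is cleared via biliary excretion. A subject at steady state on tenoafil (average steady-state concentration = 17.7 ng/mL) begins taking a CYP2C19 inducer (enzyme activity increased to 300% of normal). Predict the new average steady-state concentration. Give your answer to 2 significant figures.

The CYP2C19 pathway (18% of clearance) rises to 3× activity: 0.18 × 3 = 0.54.
CYP1A2 (53%) and the residual 29% are unaffected.
Relative clearance = 0.54 + 0.53 + 0.29 = 1.36.
New average steady-state concentration = baseline ÷ relative clearance = 17.7 / 1.36 = 13 ng/mL.

13 ng/mL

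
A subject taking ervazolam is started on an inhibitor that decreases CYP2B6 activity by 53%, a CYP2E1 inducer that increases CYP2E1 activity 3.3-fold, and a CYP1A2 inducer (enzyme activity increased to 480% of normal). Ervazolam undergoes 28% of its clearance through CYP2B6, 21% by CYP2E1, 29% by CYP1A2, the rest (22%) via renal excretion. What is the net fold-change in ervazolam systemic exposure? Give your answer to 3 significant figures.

0.410

CYP2B6: 0.28 × 0.47 = 0.1316
CYP2E1: 0.21 × 3.3 = 0.693
CYP1A2: 0.29 × 4.8 = 1.392
Other: 0.22 (unchanged)
New clearance relative to baseline: 0.1316 + 0.693 + 1.392 + 0.22 = 2.4366.
Net systemic exposure ratio = 1 / 2.4366 = 0.410.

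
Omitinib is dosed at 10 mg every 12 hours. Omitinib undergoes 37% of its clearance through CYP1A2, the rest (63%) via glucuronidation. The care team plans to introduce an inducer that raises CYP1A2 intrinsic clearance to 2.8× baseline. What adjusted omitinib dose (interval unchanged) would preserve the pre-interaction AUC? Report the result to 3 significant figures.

16.7 mg

The CYP1A2 pathway (37% of clearance) rises to 2.8× activity: 0.37 × 2.8 = 1.036.
Non-CYP routes (63%) are unchanged.
New clearance relative to baseline: 1.036 + 0.63 = 1.666.
Exposure is unchanged when dose changes in proportion to clearance. New dose = 10 mg × 1.666 = 16.7 mg.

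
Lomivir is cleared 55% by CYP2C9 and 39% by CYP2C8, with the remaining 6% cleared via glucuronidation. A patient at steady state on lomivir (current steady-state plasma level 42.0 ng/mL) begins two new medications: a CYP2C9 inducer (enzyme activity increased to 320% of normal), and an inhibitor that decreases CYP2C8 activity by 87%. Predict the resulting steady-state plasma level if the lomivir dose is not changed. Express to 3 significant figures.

The CYP2C9 pathway (55% of clearance) is boosted to 3.2× activity: 0.55 × 3.2 = 1.76.
The CYP2C8 pathway (39% of clearance) is reduced to 0.13× activity: 0.39 × 0.13 = 0.0507.
Non-CYP routes (6%) are unchanged.
Relative clearance = 1.76 + 0.0507 + 0.06 = 1.8707.
Dividing the baseline by the relative clearance: 42.0 / 1.8707 = 22.5 ng/mL.

22.5 ng/mL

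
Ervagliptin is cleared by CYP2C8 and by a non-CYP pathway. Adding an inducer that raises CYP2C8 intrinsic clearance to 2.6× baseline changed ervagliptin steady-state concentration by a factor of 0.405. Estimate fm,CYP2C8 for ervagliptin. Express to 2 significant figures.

0.92

Let fm be the CYP2C8 fraction. New clearance relative to baseline = fm × 2.6 + (1 − fm).
Steady-state concentration ratio = 1 / (new CL fraction), so new CL fraction = 1 / 0.405 = 2.469.
fm × 2.6 + 1 − fm = 2.469  ⇒  fm × (2.6 − 1) = 1.469  ⇒  fm = 0.92.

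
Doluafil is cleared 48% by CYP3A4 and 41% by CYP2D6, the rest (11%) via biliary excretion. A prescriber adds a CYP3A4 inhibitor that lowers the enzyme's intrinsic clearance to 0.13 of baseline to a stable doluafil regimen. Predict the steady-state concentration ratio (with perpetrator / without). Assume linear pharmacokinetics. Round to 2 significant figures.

The CYP3A4 pathway (48% of clearance) is reduced to 0.13× activity: 0.48 × 0.13 = 0.0624.
CYP2D6 (41%) and the residual 11% are unaffected.
CL_new/CL_old = 0.0624 + 0.41 + 0.11 = 0.5824.
Steady-state concentration is inversely proportional to clearance, so the fold-change is 1 / 0.5824 = 1.7.

1.7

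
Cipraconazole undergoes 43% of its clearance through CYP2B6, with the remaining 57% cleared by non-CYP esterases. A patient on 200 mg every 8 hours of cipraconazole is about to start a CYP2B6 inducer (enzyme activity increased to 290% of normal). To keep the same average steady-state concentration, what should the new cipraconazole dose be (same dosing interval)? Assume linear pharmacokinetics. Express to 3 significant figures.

363 mg

The CYP2B6 pathway (43% of clearance) increases to 2.9× activity: 0.43 × 2.9 = 1.247.
Non-CYP routes (57%) are unchanged.
Relative clearance = 1.247 + 0.57 = 1.817.
Exposure is unchanged when dose changes in proportion to clearance. New dose = 200 mg × 1.817 = 363 mg.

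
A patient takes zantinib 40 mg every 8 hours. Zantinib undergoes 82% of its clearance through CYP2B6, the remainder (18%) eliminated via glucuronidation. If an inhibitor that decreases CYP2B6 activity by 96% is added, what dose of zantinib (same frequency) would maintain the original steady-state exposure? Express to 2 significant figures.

8.5 mg

The CYP2B6 pathway (82% of clearance) is reduced to 0.04× activity: 0.82 × 0.04 = 0.0328.
The remaining 18% of clearance is unaffected.
Relative clearance = 0.0328 + 0.18 = 0.2128.
Css,avg = (dose rate)/CL, so holding Css fixed requires dose ∝ CL: 40 × 0.2128 = 8.5 mg.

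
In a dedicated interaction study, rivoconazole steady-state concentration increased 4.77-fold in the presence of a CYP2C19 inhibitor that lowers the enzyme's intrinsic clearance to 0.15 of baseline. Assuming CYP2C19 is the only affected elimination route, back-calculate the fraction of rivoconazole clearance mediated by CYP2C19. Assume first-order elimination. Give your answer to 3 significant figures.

0.930

Call the CYP2C19 fraction fm. After the interaction, CL_new/CL_old = fm × 0.15 + (1 − fm).
Steady-state concentration ratio = 1 / (new CL fraction), so new CL fraction = 1 / 4.77 = 0.2096.
fm × 0.15 + 1 − fm = 0.2096  ⇒  fm × (0.15 − 1) = −0.7904  ⇒  fm = 0.930.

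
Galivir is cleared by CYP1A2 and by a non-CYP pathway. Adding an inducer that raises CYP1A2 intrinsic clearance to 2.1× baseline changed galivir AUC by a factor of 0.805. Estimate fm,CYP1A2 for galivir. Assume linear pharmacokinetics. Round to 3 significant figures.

Let fm be the CYP1A2 fraction. New clearance relative to baseline = fm × 2.1 + (1 − fm).
AUC ratio = 1 / (new CL fraction), so new CL fraction = 1 / 0.805 = 1.242.
fm × 2.1 + 1 − fm = 1.242  ⇒  fm × (2.1 − 1) = 0.2422  ⇒  fm = 0.220.

0.220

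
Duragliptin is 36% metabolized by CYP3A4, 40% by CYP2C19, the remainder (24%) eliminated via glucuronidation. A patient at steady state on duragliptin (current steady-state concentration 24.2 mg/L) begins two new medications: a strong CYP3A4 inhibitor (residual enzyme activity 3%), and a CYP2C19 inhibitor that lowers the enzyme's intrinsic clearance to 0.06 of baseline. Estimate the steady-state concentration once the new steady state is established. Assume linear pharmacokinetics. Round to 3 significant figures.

88.1 mg/L

The CYP3A4 pathway (36% of clearance) drops to 0.03× activity: 0.36 × 0.03 = 0.0108.
The CYP2C19 pathway (40% of clearance) is reduced to 0.06× activity: 0.4 × 0.06 = 0.024.
Non-CYP routes (24%) are unchanged.
CL_new/CL_old = 0.0108 + 0.024 + 0.24 = 0.2748.
Steady-state concentration ∝ 1/CL: new value = 24.2 / 0.2748 = 88.1 mg/L.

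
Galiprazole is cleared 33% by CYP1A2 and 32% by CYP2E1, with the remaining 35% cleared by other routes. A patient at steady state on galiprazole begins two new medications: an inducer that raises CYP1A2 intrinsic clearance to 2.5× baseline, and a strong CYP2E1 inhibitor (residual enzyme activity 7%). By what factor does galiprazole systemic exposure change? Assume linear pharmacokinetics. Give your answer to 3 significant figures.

The CYP1A2 pathway (33% of clearance) rises to 2.5× activity: 0.33 × 2.5 = 0.825.
The CYP2E1 pathway (32% of clearance) is reduced to 0.07× activity: 0.32 × 0.07 = 0.0224.
The remaining 35% of clearance is unaffected.
Relative clearance = 0.825 + 0.0224 + 0.35 = 1.1974.
Net systemic exposure ratio = 1 / 1.1974 = 0.835.

0.835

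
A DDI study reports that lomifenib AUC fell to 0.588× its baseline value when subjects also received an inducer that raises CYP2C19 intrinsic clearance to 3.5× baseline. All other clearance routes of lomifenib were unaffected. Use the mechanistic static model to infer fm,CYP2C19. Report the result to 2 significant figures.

CL'/CL = 1 / 0.588 = 1.701
3.5·fm + (1 − fm) = 1.701
fm = (1.701 − 1) / (3.5 − 1) = 0.28

0.28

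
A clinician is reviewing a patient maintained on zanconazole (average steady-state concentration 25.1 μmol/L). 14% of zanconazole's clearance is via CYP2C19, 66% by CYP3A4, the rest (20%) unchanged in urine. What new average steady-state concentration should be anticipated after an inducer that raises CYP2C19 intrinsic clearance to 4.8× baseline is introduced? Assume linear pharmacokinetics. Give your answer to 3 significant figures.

16.4 μmol/L

The CYP2C19 pathway (14% of clearance) is boosted to 4.8× activity: 0.14 × 4.8 = 0.672.
CYP3A4 (66%) and the residual 20% are unaffected.
CL_new/CL_old = 0.672 + 0.66 + 0.2 = 1.532.
Average steady-state concentration ∝ 1/CL, so new value = 25.1 / 1.532 = 16.4 μmol/L.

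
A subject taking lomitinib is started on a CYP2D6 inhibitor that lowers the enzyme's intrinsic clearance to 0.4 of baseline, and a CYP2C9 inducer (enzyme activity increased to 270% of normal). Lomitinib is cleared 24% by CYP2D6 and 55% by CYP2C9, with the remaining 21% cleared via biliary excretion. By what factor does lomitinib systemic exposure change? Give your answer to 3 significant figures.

0.558

The CYP2D6 pathway (24% of clearance) drops to 0.4× activity: 0.24 × 0.4 = 0.096.
The CYP2C9 pathway (55% of clearance) rises to 2.7× activity: 0.55 × 2.7 = 1.485.
Non-CYP routes (21%) are unchanged.
CL_new/CL_old = 0.096 + 1.485 + 0.21 = 1.791.
Net systemic exposure ratio = 1 / 1.791 = 0.558.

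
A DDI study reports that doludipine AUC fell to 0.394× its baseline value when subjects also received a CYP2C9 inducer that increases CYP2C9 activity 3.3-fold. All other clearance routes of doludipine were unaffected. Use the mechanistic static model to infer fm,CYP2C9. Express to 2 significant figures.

Call the CYP2C9 fraction fm. After the interaction, CL_new/CL_old = fm × 3.3 + (1 − fm).
AUC ratio = 1 / (new CL fraction), so new CL fraction = 1 / 0.394 = 2.538.
fm × 3.3 + 1 − fm = 2.538  ⇒  fm × (3.3 − 1) = 1.538  ⇒  fm = 0.67.

0.67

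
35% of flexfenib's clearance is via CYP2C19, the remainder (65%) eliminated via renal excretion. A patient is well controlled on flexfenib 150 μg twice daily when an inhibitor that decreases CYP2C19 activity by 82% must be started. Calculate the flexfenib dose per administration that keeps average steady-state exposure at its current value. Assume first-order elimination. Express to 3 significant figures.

107 μg

The CYP2C19 pathway (35% of clearance) drops to 0.18× activity: 0.35 × 0.18 = 0.063.
Non-CYP routes (65%) are unchanged.
Relative clearance = 0.063 + 0.65 = 0.713.
Css,avg = (dose rate)/CL, so holding Css fixed requires dose ∝ CL: 150 × 0.713 = 107 μg.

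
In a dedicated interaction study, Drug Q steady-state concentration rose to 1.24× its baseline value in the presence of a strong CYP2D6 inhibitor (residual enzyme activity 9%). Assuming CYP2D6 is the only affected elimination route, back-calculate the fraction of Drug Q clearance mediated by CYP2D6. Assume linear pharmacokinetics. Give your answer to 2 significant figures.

0.21

Call the CYP2D6 fraction fm. After the interaction, CL_new/CL_old = fm × 0.09 + (1 − fm).
Steady-state concentration ratio = 1 / (new CL fraction), so new CL fraction = 1 / 1.24 = 0.8065.
fm × 0.09 + 1 − fm = 0.8065  ⇒  fm × (0.09 − 1) = −0.1935  ⇒  fm = 0.21.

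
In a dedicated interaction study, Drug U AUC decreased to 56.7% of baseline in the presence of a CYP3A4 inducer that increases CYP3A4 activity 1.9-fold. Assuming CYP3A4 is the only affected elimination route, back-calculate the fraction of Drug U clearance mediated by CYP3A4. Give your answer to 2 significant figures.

CL'/CL = 1 / 0.567 = 1.764
1.9·fm + (1 − fm) = 1.764
fm = (1.764 − 1) / (1.9 − 1) = 0.85

0.85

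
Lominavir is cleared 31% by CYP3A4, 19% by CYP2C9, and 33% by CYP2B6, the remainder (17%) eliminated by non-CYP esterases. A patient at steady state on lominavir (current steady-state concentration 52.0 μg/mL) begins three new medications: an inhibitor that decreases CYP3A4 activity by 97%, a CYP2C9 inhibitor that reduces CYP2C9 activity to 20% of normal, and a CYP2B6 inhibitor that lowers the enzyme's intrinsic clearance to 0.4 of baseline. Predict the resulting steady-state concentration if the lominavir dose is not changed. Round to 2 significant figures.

The CYP3A4 pathway (31% of clearance) falls to 0.03× activity: 0.31 × 0.03 = 0.0093.
The CYP2C9 pathway (19% of clearance) falls to 0.2× activity: 0.19 × 0.2 = 0.038.
The CYP2B6 pathway (33% of clearance) drops to 0.4× activity: 0.33 × 0.4 = 0.132.
Non-CYP routes (17%) are unchanged.
New clearance relative to baseline: 0.0093 + 0.038 + 0.132 + 0.17 = 0.3493.
New steady-state concentration = 52.0 / 0.3493 = 1.5 × 10² μg/mL (concentration scales inversely with clearance).

1.5 × 10² μg/mL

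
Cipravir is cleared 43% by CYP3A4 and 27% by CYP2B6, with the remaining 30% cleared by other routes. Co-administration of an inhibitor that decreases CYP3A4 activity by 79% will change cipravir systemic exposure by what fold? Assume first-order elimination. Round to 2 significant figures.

The CYP3A4 pathway (43% of clearance) is reduced to 0.21× activity: 0.43 × 0.21 = 0.0903.
CYP2B6 (27%) and the residual 30% are unaffected.
CL_new/CL_old = 0.0903 + 0.27 + 0.3 = 0.6603.
Systemic exposure ratio = CL_old/CL_new = 1 / 0.6603 = 1.5.

1.5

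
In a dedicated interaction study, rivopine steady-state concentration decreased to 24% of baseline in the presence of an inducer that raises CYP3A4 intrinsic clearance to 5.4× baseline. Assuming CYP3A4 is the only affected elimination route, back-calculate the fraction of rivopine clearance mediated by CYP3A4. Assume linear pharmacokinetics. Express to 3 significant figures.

0.720

Call the CYP3A4 fraction fm. After the interaction, CL_new/CL_old = fm × 5.4 + (1 − fm).
Steady-state concentration ratio = 1 / (new CL fraction), so new CL fraction = 1 / 0.240 = 4.167.
fm × 5.4 + 1 − fm = 4.167  ⇒  fm × (5.4 − 1) = 3.167  ⇒  fm = 0.720.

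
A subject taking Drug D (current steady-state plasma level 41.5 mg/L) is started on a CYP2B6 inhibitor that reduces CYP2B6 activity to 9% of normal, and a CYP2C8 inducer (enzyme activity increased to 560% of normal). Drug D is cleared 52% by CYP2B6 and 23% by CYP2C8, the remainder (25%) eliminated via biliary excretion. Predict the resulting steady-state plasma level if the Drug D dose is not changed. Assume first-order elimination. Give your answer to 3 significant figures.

The CYP2B6 pathway (52% of clearance) falls to 0.09× activity: 0.52 × 0.09 = 0.0468.
The CYP2C8 pathway (23% of clearance) is boosted to 5.6× activity: 0.23 × 5.6 = 1.288.
Non-CYP routes (25%) are unchanged.
Relative clearance = 0.0468 + 1.288 + 0.25 = 1.5848.
New steady-state plasma level = 41.5 / 1.5848 = 26.2 mg/L (concentration scales inversely with clearance).

26.2 mg/L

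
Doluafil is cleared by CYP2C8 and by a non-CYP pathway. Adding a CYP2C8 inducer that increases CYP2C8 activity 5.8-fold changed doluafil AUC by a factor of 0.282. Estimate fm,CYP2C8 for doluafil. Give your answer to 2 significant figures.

Write x for the fraction cleared via CYP2C8. The observed AUC change means clearance rose to 1/0.282 = 3.546 of baseline.
Only the CYP2C8 route changed, so 3.546 = x·5.8 + (1 − x), giving x = 0.53.

0.53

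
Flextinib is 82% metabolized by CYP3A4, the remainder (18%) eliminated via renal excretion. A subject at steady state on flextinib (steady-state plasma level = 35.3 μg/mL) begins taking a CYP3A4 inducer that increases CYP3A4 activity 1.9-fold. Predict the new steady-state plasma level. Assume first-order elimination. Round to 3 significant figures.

20.3 μg/mL

CYP3A4: 0.82 × 1.9 = 1.558
Other: 0.18 (unchanged)
New clearance relative to baseline: 1.558 + 0.18 = 1.738.
New steady-state plasma level = baseline ÷ relative clearance = 35.3 / 1.738 = 20.3 μg/mL.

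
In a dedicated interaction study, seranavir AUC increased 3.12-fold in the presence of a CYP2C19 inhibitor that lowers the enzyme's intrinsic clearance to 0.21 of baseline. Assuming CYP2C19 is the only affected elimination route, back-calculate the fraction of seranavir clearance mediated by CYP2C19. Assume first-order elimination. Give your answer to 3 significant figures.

0.860

Let fm be the CYP2C19 fraction. New clearance relative to baseline = fm × 0.21 + (1 − fm).
AUC ratio = 1 / (new CL fraction), so new CL fraction = 1 / 3.12 = 0.3205.
fm × 0.21 + 1 − fm = 0.3205  ⇒  fm × (0.21 − 1) = −0.6795  ⇒  fm = 0.860.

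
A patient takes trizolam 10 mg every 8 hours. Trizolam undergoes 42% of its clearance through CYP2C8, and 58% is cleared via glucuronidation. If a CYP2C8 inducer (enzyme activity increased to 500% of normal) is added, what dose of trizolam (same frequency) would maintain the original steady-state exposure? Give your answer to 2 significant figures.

The CYP2C8 pathway (42% of clearance) rises to 5× activity: 0.42 × 5 = 2.1.
Non-CYP routes (58%) are unchanged.
New clearance relative to baseline: 2.1 + 0.58 = 2.68.
Css,avg = (dose rate)/CL, so holding Css fixed requires dose ∝ CL: 10 × 2.68 = 27 mg.

27 mg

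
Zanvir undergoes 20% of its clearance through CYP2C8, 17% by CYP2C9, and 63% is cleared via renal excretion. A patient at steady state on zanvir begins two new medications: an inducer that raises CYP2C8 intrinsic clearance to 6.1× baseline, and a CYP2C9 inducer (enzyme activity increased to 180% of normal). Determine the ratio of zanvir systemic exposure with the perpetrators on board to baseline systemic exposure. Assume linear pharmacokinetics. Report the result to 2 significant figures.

The CYP2C8 pathway (20% of clearance) increases to 6.1× activity: 0.2 × 6.1 = 1.22.
The CYP2C9 pathway (17% of clearance) is boosted to 1.8× activity: 0.17 × 1.8 = 0.306.
The remaining 63% of clearance is unaffected.
CL_new/CL_old = 1.22 + 0.306 + 0.63 = 2.156.
Because systemic exposure varies inversely with clearance, the combined effect is 1 / 2.156 = 0.46.

0.46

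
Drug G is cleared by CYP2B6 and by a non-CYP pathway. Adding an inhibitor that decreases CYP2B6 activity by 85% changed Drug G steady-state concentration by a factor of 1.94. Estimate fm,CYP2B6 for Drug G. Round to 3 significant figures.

0.570

Write x for the fraction cleared via CYP2B6. The observed steady-state concentration change means clearance fell to 1/1.94 = 0.5155 of baseline.
Only the CYP2B6 route changed, so 0.5155 = x·0.15 + (1 − x), giving x = 0.570.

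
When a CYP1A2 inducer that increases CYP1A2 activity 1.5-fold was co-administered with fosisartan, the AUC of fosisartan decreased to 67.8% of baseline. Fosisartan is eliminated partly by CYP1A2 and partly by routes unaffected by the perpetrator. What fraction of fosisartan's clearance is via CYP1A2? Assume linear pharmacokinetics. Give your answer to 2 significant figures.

Write x for the fraction cleared via CYP1A2. The observed AUC change means clearance rose to 1/0.678 = 1.475 of baseline.
Setting x·1.5 + (1 − x) = 1.475 and solving: x = (1.475 − 1)/(1.5 − 1) = 0.95.

0.95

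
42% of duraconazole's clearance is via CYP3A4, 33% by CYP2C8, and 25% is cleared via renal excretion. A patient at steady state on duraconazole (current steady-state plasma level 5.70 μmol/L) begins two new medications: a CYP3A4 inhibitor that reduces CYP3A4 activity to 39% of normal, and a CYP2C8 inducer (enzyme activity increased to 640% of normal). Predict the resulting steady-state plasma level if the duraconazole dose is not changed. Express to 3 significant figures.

2.26 μmol/L

The CYP3A4 pathway (42% of clearance) is reduced to 0.39× activity: 0.42 × 0.39 = 0.1638.
The CYP2C8 pathway (33% of clearance) rises to 6.4× activity: 0.33 × 6.4 = 2.112.
Non-CYP routes (25%) are unchanged.
New clearance relative to baseline: 0.1638 + 2.112 + 0.25 = 2.5258.
Dividing the baseline by the relative clearance: 5.70 / 2.5258 = 2.26 μmol/L.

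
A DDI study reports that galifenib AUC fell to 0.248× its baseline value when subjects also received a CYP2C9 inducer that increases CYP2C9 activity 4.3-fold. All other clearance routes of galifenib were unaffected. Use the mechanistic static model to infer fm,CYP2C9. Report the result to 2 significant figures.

0.92

Write x for the fraction cleared via CYP2C9. The observed AUC change means clearance rose to 1/0.248 = 4.032 of baseline.
Only the CYP2C9 route changed, so 4.032 = x·4.3 + (1 − x), giving x = 0.92.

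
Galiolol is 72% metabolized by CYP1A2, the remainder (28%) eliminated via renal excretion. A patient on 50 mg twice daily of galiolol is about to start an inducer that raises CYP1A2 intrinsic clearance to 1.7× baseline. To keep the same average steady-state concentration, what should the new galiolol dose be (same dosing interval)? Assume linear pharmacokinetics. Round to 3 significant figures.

75.2 mg

The CYP1A2 pathway (72% of clearance) is boosted to 1.7× activity: 0.72 × 1.7 = 1.224.
Non-CYP routes (28%) are unchanged.
Relative clearance = 1.224 + 0.28 = 1.504.
Exposure is unchanged when dose changes in proportion to clearance. New dose = 50 mg × 1.504 = 75.2 mg.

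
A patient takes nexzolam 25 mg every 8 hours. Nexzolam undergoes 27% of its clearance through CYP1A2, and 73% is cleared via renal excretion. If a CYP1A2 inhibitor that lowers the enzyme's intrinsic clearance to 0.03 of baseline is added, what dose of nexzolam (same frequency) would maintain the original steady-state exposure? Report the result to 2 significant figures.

18 mg

The CYP1A2 pathway (27% of clearance) falls to 0.03× activity: 0.27 × 0.03 = 0.0081.
Non-CYP routes (73%) are unchanged.
Relative clearance = 0.0081 + 0.73 = 0.7381.
To maintain the same steady-state level, dose must scale with clearance: new dose = 25 × 0.7381 = 18 mg.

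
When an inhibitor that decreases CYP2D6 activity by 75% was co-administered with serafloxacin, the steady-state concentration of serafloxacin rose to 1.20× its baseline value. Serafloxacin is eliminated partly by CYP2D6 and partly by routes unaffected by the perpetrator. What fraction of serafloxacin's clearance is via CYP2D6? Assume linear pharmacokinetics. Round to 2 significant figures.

CL'/CL = 1 / 1.20 = 0.8333
0.25·fm + (1 − fm) = 0.8333
fm = (0.8333 − 1) / (0.25 − 1) = 0.22

0.22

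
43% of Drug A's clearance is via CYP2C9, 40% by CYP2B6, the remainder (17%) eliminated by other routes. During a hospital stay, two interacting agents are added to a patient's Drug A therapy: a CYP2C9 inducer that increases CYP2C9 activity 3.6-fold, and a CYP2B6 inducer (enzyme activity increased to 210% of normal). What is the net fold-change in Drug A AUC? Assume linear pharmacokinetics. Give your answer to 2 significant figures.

CYP2C9: 0.43 × 3.6 = 1.548
CYP2B6: 0.4 × 2.1 = 0.84
Other: 0.17 (unchanged)
CL_new/CL_old = 1.548 + 0.84 + 0.17 = 2.558.
Net AUC ratio = 1 / 2.558 = 0.39.

0.39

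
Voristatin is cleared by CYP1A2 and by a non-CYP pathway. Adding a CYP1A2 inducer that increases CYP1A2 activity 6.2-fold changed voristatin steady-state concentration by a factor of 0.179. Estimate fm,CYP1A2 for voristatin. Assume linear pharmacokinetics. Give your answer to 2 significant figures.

Write x for the fraction cleared via CYP1A2. The observed steady-state concentration change means clearance rose to 1/0.179 = 5.587 of baseline.
Setting x·6.2 + (1 − x) = 5.587 and solving: x = (5.587 − 1)/(6.2 − 1) = 0.88.

0.88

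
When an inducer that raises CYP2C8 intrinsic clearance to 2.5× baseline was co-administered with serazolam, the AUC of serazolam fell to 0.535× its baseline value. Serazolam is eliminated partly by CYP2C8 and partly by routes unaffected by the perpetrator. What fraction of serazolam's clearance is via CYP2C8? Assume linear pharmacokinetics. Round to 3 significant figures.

0.579

Let fm be the CYP2C8 fraction. New clearance relative to baseline = fm × 2.5 + (1 − fm).
AUC ratio = 1 / (new CL fraction), so new CL fraction = 1 / 0.535 = 1.869.
fm × 2.5 + 1 − fm = 1.869  ⇒  fm × (2.5 − 1) = 0.8692  ⇒  fm = 0.579.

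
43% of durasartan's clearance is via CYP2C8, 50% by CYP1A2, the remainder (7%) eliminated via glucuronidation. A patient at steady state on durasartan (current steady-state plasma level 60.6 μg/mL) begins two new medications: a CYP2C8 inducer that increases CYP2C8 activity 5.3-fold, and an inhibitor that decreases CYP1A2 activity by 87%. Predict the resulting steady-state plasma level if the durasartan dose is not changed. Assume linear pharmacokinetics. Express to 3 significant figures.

25.1 μg/mL

The CYP2C8 pathway (43% of clearance) is boosted to 5.3× activity: 0.43 × 5.3 = 2.279.
The CYP1A2 pathway (50% of clearance) drops to 0.13× activity: 0.5 × 0.13 = 0.065.
The remaining 7% of clearance is unaffected.
Relative clearance = 2.279 + 0.065 + 0.07 = 2.414.
New steady-state plasma level = 60.6 / 2.414 = 25.1 μg/mL (concentration scales inversely with clearance).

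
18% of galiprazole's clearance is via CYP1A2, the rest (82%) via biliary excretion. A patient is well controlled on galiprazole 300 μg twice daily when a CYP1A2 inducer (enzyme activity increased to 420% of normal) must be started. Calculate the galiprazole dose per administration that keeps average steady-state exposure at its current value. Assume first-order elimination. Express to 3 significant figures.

473 μg

The CYP1A2 pathway (18% of clearance) is boosted to 4.2× activity: 0.18 × 4.2 = 0.756.
The remaining 82% of clearance is unaffected.
New clearance relative to baseline: 0.756 + 0.82 = 1.576.
Css,avg = (dose rate)/CL, so holding Css fixed requires dose ∝ CL: 300 × 1.576 = 473 μg.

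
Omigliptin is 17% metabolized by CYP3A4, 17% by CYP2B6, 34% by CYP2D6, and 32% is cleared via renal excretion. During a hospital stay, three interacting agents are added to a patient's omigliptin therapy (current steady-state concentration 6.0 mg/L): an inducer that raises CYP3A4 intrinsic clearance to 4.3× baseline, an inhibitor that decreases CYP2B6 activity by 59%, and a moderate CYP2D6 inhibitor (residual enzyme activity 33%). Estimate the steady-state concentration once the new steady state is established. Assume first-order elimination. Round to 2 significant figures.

4.9 mg/L

The CYP3A4 pathway (17% of clearance) is boosted to 4.3× activity: 0.17 × 4.3 = 0.731.
The CYP2B6 pathway (17% of clearance) falls to 0.41× activity: 0.17 × 0.41 = 0.0697.
The CYP2D6 pathway (34% of clearance) falls to 0.33× activity: 0.34 × 0.33 = 0.1122.
Non-CYP routes (32%) are unchanged.
CL_new/CL_old = 0.731 + 0.0697 + 0.1122 + 0.32 = 1.2329.
New steady-state concentration = 6.0 / 1.2329 = 4.9 mg/L (concentration scales inversely with clearance).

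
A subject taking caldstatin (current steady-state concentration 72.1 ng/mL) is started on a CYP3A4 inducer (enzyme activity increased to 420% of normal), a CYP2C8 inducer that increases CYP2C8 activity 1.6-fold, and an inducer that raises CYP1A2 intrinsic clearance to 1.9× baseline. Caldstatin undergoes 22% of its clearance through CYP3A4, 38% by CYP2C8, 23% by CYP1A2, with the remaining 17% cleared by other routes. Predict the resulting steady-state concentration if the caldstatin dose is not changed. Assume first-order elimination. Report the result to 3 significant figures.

CYP3A4: 0.22 × 4.2 = 0.924
CYP2C8: 0.38 × 1.6 = 0.608
CYP1A2: 0.23 × 1.9 = 0.437
Other: 0.17 (unchanged)
Relative clearance = 0.924 + 0.608 + 0.437 + 0.17 = 2.139.
Steady-state concentration ∝ 1/CL: new value = 72.1 / 2.139 = 33.7 ng/mL.

33.7 ng/mL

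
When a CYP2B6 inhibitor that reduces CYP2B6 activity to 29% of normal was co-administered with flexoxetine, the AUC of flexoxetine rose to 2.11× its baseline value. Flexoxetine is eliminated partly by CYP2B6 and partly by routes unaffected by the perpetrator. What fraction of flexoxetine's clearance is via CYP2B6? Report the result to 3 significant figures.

Let fm be the CYP2B6 fraction. New clearance relative to baseline = fm × 0.29 + (1 − fm).
AUC ratio = 1 / (new CL fraction), so new CL fraction = 1 / 2.11 = 0.4739.
fm × 0.29 + 1 − fm = 0.4739  ⇒  fm × (0.29 − 1) = −0.5261  ⇒  fm = 0.741.

0.741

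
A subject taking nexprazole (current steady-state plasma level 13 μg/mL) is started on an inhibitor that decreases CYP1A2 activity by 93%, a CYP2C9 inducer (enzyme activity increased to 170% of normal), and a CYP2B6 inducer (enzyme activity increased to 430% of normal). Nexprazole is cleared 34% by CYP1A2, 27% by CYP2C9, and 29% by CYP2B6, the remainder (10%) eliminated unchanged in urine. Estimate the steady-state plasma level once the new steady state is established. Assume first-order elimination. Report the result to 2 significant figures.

7.1 μg/mL

CYP1A2: 0.34 × 0.07 = 0.0238
CYP2C9: 0.27 × 1.7 = 0.459
CYP2B6: 0.29 × 4.3 = 1.247
Other: 0.1 (unchanged)
CL_new/CL_old = 0.0238 + 0.459 + 1.247 + 0.1 = 1.8298.
Dividing the baseline by the relative clearance: 13 / 1.8298 = 7.1 μg/mL.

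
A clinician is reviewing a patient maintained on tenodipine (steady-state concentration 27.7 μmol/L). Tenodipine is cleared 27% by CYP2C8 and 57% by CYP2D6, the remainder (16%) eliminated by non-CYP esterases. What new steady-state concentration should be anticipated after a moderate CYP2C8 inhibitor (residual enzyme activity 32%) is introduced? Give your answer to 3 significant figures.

The CYP2C8 pathway (27% of clearance) drops to 0.32× activity: 0.27 × 0.32 = 0.0864.
CYP2D6 (57%) and the residual 16% are unaffected.
CL_new/CL_old = 0.0864 + 0.57 + 0.16 = 0.8164.
With dosing unchanged, steady-state concentration scales as 1/CL: 27.7 / 0.8164 = 33.9 μmol/L.

33.9 μmol/L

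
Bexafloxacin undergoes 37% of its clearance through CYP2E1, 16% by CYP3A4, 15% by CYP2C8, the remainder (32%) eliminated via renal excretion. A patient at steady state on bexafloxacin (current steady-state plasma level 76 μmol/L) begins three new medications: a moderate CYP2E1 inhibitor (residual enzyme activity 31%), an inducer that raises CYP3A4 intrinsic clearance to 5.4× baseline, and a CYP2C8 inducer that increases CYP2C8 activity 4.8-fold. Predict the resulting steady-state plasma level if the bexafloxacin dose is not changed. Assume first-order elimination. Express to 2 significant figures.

38 μmol/L

CYP2E1: 0.37 × 0.31 = 0.1147
CYP3A4: 0.16 × 5.4 = 0.864
CYP2C8: 0.15 × 4.8 = 0.72
Other: 0.32 (unchanged)
New clearance relative to baseline: 0.1147 + 0.864 + 0.72 + 0.32 = 2.0187.
Dividing the baseline by the relative clearance: 76 / 2.0187 = 38 μmol/L.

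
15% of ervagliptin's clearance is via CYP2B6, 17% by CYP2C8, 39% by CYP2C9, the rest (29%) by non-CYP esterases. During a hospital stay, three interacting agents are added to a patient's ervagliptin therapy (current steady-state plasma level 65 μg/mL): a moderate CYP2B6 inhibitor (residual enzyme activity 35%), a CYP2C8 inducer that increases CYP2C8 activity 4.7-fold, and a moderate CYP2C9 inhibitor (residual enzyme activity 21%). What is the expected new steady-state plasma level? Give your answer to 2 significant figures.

53 μg/mL

CYP2B6: 0.15 × 0.35 = 0.0525
CYP2C8: 0.17 × 4.7 = 0.799
CYP2C9: 0.39 × 0.21 = 0.0819
Other: 0.29 (unchanged)
CL_new/CL_old = 0.0525 + 0.799 + 0.0819 + 0.29 = 1.2234.
Dividing the baseline by the relative clearance: 65 / 1.2234 = 53 μg/mL.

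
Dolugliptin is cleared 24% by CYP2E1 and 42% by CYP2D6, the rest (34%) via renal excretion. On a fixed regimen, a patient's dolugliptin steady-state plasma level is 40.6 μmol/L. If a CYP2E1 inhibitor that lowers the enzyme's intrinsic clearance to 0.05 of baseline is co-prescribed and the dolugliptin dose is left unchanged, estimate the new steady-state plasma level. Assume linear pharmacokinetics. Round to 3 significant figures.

CYP2E1: 0.24 × 0.05 = 0.012
CYP2D6: 0.42 (unchanged)
Other: 0.34 (unchanged)
New clearance relative to baseline: 0.012 + 0.42 + 0.34 = 0.772.
Steady-state plasma level ∝ 1/CL, so new value = 40.6 / 0.772 = 52.6 μmol/L.

52.6 μmol/L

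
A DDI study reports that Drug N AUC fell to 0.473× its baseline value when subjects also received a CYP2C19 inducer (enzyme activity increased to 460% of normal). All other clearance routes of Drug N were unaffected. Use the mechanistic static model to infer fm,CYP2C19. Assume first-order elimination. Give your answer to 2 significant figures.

CL'/CL = 1 / 0.473 = 2.114
4.6·fm + (1 − fm) = 2.114
fm = (2.114 − 1) / (4.6 − 1) = 0.31

0.31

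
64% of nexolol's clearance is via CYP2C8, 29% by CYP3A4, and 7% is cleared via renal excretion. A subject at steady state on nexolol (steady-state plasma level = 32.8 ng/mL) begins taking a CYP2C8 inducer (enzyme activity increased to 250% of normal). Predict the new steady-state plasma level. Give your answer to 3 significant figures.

The CYP2C8 pathway (64% of clearance) increases to 2.5× activity: 0.64 × 2.5 = 1.6.
CYP3A4 (29%) and the residual 7% are unaffected.
New clearance relative to baseline: 1.6 + 0.29 + 0.07 = 1.96.
Steady-state plasma level ∝ 1/CL, so new value = 32.8 / 1.96 = 16.7 ng/mL.

16.7 ng/mL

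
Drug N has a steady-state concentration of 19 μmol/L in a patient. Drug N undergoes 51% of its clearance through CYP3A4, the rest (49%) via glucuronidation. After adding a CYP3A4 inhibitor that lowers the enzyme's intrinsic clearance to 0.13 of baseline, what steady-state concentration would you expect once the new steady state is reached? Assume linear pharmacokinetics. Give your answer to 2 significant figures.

34 μmol/L

The CYP3A4 pathway (51% of clearance) falls to 0.13× activity: 0.51 × 0.13 = 0.0663.
The remaining 49% of clearance is unaffected.
CL_new/CL_old = 0.0663 + 0.49 = 0.5563.
With dosing unchanged, steady-state concentration scales as 1/CL: 19 / 0.5563 = 34 μmol/L.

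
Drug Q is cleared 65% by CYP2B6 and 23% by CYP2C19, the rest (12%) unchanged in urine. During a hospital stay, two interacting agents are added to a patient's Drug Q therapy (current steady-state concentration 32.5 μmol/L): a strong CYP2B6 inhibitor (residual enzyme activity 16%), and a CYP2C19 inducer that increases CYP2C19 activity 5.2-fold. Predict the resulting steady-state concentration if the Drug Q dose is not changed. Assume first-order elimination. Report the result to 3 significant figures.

22.9 μmol/L

CYP2B6: 0.65 × 0.16 = 0.104
CYP2C19: 0.23 × 5.2 = 1.196
Other: 0.12 (unchanged)
CL_new/CL_old = 0.104 + 1.196 + 0.12 = 1.42.
New steady-state concentration = 32.5 / 1.42 = 22.9 μmol/L (concentration scales inversely with clearance).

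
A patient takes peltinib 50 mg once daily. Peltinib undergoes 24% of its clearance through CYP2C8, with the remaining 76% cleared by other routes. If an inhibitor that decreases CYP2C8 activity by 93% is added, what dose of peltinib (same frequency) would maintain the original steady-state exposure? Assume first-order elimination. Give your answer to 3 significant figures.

The CYP2C8 pathway (24% of clearance) falls to 0.07× activity: 0.24 × 0.07 = 0.0168.
The remaining 76% of clearance is unaffected.
CL_new/CL_old = 0.0168 + 0.76 = 0.7768.
Exposure is unchanged when dose changes in proportion to clearance. New dose = 50 mg × 0.7768 = 38.8 mg.

38.8 mg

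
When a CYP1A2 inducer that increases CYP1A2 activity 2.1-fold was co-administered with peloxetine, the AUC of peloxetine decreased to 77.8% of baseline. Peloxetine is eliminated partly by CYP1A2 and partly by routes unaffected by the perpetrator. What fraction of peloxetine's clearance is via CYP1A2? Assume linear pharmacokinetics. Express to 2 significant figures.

0.26

Let fm be the CYP1A2 fraction. New clearance relative to baseline = fm × 2.1 + (1 − fm).
AUC ratio = 1 / (new CL fraction), so new CL fraction = 1 / 0.778 = 1.285.
fm × 2.1 + 1 − fm = 1.285  ⇒  fm × (2.1 − 1) = 0.2853  ⇒  fm = 0.26.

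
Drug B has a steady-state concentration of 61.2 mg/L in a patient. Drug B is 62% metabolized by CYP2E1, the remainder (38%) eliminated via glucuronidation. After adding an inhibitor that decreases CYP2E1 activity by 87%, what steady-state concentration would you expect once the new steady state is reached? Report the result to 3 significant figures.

The CYP2E1 pathway (62% of clearance) is reduced to 0.13× activity: 0.62 × 0.13 = 0.0806.
Non-CYP routes (38%) are unchanged.
Relative clearance = 0.0806 + 0.38 = 0.4606.
With dosing unchanged, steady-state concentration scales as 1/CL: 61.2 / 0.4606 = 133 mg/L.

133 mg/L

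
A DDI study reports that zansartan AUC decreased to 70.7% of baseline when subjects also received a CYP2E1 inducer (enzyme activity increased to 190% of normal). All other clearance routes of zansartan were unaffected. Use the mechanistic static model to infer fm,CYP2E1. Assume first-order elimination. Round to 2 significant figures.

Let x = fm,CYP2E1. Because AUC ∝ 1/CL, relative clearance rose to 1/0.707 = 1.414.
Only the CYP2E1 route changed, so 1.414 = x·1.9 + (1 − x), giving x = 0.46.

0.46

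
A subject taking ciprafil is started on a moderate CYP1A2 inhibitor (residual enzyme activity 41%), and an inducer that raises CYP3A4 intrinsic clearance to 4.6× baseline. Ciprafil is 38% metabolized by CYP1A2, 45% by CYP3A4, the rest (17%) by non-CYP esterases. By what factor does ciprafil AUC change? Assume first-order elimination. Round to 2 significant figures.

0.42

The CYP1A2 pathway (38% of clearance) drops to 0.41× activity: 0.38 × 0.41 = 0.1558.
The CYP3A4 pathway (45% of clearance) rises to 4.6× activity: 0.45 × 4.6 = 2.07.
Non-CYP routes (17%) are unchanged.
Relative clearance = 0.1558 + 2.07 + 0.17 = 2.3958.
AUC ∝ 1/CL: fold-change = 1 / 2.3958 = 0.42.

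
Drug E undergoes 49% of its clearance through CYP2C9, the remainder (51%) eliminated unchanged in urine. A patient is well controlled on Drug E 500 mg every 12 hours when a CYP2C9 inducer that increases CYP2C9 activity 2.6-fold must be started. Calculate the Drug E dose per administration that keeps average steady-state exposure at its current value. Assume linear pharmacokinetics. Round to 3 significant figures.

The CYP2C9 pathway (49% of clearance) increases to 2.6× activity: 0.49 × 2.6 = 1.274.
Non-CYP routes (51%) are unchanged.
Relative clearance = 1.274 + 0.51 = 1.784.
To maintain the same steady-state level, dose must scale with clearance: new dose = 500 × 1.784 = 892 mg.

892 mg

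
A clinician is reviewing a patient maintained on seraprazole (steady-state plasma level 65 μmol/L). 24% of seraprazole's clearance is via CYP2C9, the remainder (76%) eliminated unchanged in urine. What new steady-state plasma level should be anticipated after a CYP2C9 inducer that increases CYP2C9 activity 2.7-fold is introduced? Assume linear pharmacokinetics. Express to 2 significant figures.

CYP2C9: 0.24 × 2.7 = 0.648
Other: 0.76 (unchanged)
CL_new/CL_old = 0.648 + 0.76 = 1.408.
Steady-state plasma level ∝ 1/CL, so new value = 65 / 1.408 = 46 μmol/L.

46 μmol/L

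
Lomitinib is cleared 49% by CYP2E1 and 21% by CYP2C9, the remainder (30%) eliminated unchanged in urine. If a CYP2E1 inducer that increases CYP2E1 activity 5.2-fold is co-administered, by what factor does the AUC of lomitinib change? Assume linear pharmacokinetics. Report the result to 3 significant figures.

The CYP2E1 pathway (49% of clearance) rises to 5.2× activity: 0.49 × 5.2 = 2.548.
CYP2C9 (21%) and the residual 30% are unaffected.
New clearance relative to baseline: 2.548 + 0.21 + 0.3 = 3.058.
AUC ratio = CL_old/CL_new = 1 / 3.058 = 0.327.

0.327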